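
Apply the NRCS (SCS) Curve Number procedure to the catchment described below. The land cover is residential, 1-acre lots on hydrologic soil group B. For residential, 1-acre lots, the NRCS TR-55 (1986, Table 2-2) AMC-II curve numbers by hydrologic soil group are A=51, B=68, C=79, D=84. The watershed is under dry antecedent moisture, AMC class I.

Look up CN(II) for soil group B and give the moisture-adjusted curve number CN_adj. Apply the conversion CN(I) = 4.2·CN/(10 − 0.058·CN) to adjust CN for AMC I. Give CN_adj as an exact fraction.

CN_adj = 35700/757 ≈ 47.160

NRCS table: residential, 1-acre lots, soil group B → CN(II) = 68
Adjust CN=68 to AMC I: 4.2·68/(10 − 0.058·68) → (1428/5) ÷ (757/125) = 35700/757 ≈ 47.160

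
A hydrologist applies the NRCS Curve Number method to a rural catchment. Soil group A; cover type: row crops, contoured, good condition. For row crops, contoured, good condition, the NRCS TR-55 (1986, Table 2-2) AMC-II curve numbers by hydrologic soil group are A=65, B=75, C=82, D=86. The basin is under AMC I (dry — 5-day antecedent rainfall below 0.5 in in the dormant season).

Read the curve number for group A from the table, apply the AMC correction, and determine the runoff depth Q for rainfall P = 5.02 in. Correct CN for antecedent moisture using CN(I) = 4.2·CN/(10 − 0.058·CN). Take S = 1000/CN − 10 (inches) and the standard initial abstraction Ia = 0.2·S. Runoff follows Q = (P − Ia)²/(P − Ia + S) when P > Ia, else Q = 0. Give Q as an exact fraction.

Q = 22934521/58088550 in ≈ 0.395 in

NRCS table: row crops, contoured, good condition, soil group A → CN(II) = 65
Dry (AMC I): CN(I) = 4.2·65/(10 − 0.058·65) = 273/(623/100) = 3900/89 ≈ 43.820
S = 1000/(3900/89) − 10 = 500/39 in ≈ 12.821 in
Ia = 0.2·(500/39) = 100/39 in ≈ 2.564 in
P − Ia = 5.020 − 2.564 = 4789/1950 ≈ 2.456 in (> 0, runoff occurs)
Runoff Q = (P−Ia)²/(P−Ia+S) = (2.456)²/(2.456+12.821) = 22934521/58088550 ≈ 0.395 in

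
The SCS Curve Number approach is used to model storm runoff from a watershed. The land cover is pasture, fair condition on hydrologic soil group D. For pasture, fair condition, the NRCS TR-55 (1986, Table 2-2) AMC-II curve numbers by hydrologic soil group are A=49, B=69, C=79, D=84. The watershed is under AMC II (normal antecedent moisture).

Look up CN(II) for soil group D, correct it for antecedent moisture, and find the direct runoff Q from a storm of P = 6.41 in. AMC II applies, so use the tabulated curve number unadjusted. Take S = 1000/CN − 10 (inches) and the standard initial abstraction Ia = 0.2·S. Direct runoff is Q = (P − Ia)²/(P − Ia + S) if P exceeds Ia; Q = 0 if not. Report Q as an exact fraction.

Q = 160300921/34988100 in ≈ 4.582 in

NRCS table: pasture, fair condition, soil group D → CN(II) = 84
AMC II — tabulated CN = 84 applies directly.
S = 1000/84 − 10 = 40/21 in ≈ 1.905 in
Ia = 0.2S: 0.2·1.905 = 0.381 in (exactly 8/21)
Excess rainfall: 6.410 − 0.381 = 6.029 in; P > Ia so Q > 0
Runoff Q = (P−Ia)²/(P−Ia+S) = (6.029)²/(6.029+1.905) = 160300921/34988100 ≈ 4.582 in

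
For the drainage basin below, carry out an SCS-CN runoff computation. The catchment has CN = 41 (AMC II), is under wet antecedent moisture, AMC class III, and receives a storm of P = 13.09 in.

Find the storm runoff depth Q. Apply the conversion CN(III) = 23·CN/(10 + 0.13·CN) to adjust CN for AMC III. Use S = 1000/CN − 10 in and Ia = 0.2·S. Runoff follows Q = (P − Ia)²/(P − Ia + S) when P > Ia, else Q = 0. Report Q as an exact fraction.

Wet (AMC III): CN(III) = 23·41/(10 + 0.13·41) = 943/(1533/100) = 94300/1533 ≈ 61.513
Max retention: S = 1000/(94300/1533) − 10 = 5900/943 in (≈ 6.257 in)
Ia = 0.2·(5900/943) = 1180/943 in ≈ 1.251 in
Since P=13.090 > Ia=1.251: effective rainfall P−Ia = 1116387/94300 in
Runoff Q = (P−Ia)²/(P−Ia+S) = (11.839)²/(11.839+6.257) = 1246319933769/160912294100 ≈ 7.745 in

Q = 1246319933769/160912294100 in ≈ 7.745 in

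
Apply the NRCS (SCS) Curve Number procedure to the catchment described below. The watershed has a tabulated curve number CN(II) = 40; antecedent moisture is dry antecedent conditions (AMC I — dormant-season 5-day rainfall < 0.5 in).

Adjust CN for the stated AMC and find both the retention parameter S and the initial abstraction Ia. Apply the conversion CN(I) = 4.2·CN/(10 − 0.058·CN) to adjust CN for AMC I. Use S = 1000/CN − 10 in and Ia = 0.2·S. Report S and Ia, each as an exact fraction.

S = 250/7 in ≈ 35.714 in; Ia = 50/7 in ≈ 7.143 in

Adjust CN=40 to AMC I: 4.2·40/(10 − 0.058·40) → 168 ÷ (192/25) = 175/8 ≈ 21.875
S = 1000/(175/8) − 10 = 250/7 in ≈ 35.714 in
Initial abstraction Ia = S/5 = (250/7)/5 = 50/7 ≈ 7.143 in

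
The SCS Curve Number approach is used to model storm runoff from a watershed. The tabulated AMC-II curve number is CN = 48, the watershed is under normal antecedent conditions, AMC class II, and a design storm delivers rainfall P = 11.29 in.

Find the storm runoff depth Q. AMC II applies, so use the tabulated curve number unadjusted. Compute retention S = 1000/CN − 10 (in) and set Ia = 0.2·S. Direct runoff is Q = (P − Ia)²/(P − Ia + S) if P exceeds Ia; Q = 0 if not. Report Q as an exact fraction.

Q = 7491169/1796100 in ≈ 4.171 in

AMC II — tabulated CN = 48 applies directly.
Max retention: S = 1000/48 − 10 = 65/6 in (≈ 10.833 in)
Initial abstraction Ia = S/5 = (65/6)/5 = 13/6 ≈ 2.167 in
Excess rainfall: 11.290 − 2.167 = 9.123 in; P > Ia so Q > 0
Q = (2737/300)²/((2737/300) + 65/6) = (7491169/90000)/(5987/300) = 7491169/1796100 in ≈ 4.171 in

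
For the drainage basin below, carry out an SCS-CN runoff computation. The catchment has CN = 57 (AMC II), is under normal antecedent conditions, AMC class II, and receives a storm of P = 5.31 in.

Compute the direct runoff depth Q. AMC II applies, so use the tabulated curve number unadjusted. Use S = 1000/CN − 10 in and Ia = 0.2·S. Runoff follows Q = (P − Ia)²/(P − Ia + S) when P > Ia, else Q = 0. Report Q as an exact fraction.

Q = 469458889/368601900 in ≈ 1.274 in

AMC II — tabulated CN = 57 applies directly.
Retention S: 1000/CN − 10 with CN=57.000 → S = 430/57 ≈ 7.544 in
Ia = 0.2S: 0.2·7.544 = 1.509 in (exactly 86/57)
Excess rainfall: 5.310 − 1.509 = 3.801 in; P > Ia so Q > 0
Q = (21667/5700)²/((21667/5700) + 430/57) = (469458889/32490000)/(64667/5700) = 469458889/368601900 in ≈ 1.274 in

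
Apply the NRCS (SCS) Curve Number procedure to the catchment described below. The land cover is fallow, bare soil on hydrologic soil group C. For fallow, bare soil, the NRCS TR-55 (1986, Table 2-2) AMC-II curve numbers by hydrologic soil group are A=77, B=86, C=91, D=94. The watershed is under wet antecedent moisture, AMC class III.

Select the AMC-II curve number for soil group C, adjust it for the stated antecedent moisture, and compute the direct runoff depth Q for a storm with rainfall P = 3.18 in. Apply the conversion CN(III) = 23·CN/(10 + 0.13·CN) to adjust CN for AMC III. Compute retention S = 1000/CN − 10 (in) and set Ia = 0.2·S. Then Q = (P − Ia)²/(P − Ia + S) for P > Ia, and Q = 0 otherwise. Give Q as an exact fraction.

Q = 34946007123/12864519850 in ≈ 2.716 in

NRCS table: fallow, bare soil, soil group C → CN(II) = 91
Wet (AMC III): CN(III) = 23·91/(10 + 0.13·91) = 2093/(2183/100) = 209300/2183 ≈ 95.877
Max retention: S = 1000/(209300/2183) − 10 = 900/2093 in (≈ 0.430 in)
Initial abstraction Ia = S/5 = (900/2093)/5 = 180/2093 ≈ 0.086 in
Excess rainfall: 3.180 − 0.086 = 3.094 in; P > Ia so Q > 0
Q = (323787/104650)²/((323787/104650) + 900/2093) = (104838021369/10951622500)/(368787/104650) = 34946007123/12864519850 in ≈ 2.716 in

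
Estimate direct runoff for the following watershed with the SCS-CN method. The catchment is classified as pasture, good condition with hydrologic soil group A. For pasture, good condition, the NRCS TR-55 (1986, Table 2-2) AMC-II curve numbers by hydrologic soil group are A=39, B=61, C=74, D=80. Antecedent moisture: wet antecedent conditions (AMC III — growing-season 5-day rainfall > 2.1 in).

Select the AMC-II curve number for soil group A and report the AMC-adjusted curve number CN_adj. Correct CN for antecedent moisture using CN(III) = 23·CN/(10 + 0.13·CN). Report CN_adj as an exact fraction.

NRCS table: pasture, good condition, soil group A → CN(II) = 39
Adjust CN=39 to AMC III: 23·39/(10 + 0.13·39) → 897 ÷ (1507/100) = 89700/1507 ≈ 59.522

CN_adj = 89700/1507 ≈ 59.522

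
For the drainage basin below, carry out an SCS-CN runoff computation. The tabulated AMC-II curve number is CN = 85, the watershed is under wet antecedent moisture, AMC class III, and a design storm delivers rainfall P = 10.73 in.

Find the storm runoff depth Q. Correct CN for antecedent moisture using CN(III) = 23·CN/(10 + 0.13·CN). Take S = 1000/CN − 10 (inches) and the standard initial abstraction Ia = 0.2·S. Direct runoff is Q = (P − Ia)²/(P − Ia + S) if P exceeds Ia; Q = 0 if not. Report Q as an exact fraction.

Q = 171017812849/17342531300 in ≈ 9.861 in

Adjust CN=85 to AMC III: 23·85/(10 + 0.13·85) → 1955 ÷ (421/20) = 39100/421 ≈ 92.874
Retention S: 1000/CN − 10 with CN=92.874 → S = 300/391 ≈ 0.767 in
Ia = 0.2·(300/391) = 60/391 in ≈ 0.153 in
Excess rainfall: 10.730 − 0.153 = 10.577 in; P > Ia so Q > 0
Runoff Q = (P−Ia)²/(P−Ia+S) = (10.577)²/(10.577+0.767) = 171017812849/17342531300 ≈ 9.861 in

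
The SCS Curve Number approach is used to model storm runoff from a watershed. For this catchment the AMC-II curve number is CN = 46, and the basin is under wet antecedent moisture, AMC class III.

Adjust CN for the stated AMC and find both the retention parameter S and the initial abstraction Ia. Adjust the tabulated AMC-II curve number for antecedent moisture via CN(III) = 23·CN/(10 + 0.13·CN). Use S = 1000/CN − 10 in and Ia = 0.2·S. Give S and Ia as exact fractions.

Wet (AMC III): CN(III) = 23·46/(10 + 0.13·46) = 1058/(799/50) = 52900/799 ≈ 66.208
S = 1000/(52900/799) − 10 = 2700/529 in ≈ 5.104 in
Initial abstraction Ia = S/5 = (2700/529)/5 = 540/529 ≈ 1.021 in

S = 2700/529 in ≈ 5.104 in; Ia = 540/529 in ≈ 1.021 in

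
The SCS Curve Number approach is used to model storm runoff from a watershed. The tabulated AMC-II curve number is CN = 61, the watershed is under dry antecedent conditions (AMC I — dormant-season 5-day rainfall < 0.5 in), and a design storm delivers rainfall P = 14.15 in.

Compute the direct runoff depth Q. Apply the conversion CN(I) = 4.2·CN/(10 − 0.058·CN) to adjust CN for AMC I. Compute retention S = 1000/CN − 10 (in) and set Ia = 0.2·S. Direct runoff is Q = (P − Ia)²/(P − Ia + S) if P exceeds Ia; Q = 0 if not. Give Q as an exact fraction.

Dry (AMC I): CN(I) = 4.2·61/(10 − 0.058·61) = (1281/5)/(3231/500) = 42700/1077 ≈ 39.647
S = 1000/(42700/1077) − 10 = 6500/427 in ≈ 15.222 in
Ia = 0.2S: 0.2·15.222 = 3.044 in (exactly 1300/427)
Since P=14.150 > Ia=3.044: effective rainfall P−Ia = 94841/8540 in
Runoff Q = (P−Ia)²/(P−Ia+S) = (11.106)²/(11.106+15.222) = 8994815281/1920142140 ≈ 4.684 in

Q = 8994815281/1920142140 in ≈ 4.684 in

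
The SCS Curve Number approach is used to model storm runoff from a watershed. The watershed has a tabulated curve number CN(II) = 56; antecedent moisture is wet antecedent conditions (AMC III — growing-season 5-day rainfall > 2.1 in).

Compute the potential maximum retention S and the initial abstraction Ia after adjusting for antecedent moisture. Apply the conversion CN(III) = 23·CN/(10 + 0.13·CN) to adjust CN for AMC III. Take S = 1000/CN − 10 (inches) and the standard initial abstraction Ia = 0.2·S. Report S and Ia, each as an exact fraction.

S = 550/161 in ≈ 3.416 in; Ia = 110/161 in ≈ 0.683 in

Adjust CN=56 to AMC III: 23·56/(10 + 0.13·56) → 1288 ÷ (432/25) = 4025/54 ≈ 74.537
Max retention: S = 1000/(4025/54) − 10 = 550/161 in (≈ 3.416 in)
Ia = 0.2·(550/161) = 110/161 in ≈ 0.683 in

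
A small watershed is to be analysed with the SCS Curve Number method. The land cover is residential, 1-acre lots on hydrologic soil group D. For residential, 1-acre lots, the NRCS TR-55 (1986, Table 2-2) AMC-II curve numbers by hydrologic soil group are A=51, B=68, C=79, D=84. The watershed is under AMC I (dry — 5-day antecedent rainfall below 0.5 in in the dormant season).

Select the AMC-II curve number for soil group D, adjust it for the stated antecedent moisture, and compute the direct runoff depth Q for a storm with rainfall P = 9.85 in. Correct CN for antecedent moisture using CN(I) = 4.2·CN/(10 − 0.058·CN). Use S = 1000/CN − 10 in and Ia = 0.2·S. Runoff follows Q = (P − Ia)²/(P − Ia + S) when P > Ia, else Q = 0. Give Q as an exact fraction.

Q = 6221581129/1048495140 in ≈ 5.934 in

NRCS table: residential, 1-acre lots, soil group D → CN(II) = 84
Adjust CN=84 to AMC I: 4.2·84/(10 − 0.058·84) → (1764/5) ÷ (641/125) = 44100/641 ≈ 68.799
Retention S: 1000/CN − 10 with CN=68.799 → S = 2000/441 ≈ 4.535 in
Initial abstraction Ia = S/5 = (2000/441)/5 = 400/441 ≈ 0.907 in
Excess rainfall: 9.850 − 0.907 = 8.943 in; P > Ia so Q > 0
Q: (78877/8820)² ÷ (118877/8820) = 6221581129/1048495140 in (≈ 5.934 in)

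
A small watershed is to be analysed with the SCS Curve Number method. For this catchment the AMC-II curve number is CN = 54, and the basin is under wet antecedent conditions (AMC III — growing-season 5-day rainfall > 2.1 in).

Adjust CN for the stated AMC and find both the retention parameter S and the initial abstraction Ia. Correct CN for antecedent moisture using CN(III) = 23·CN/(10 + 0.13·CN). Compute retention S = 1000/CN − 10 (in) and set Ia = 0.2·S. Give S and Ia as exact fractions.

S = 100/27 in ≈ 3.704 in; Ia = 20/27 in ≈ 0.741 in

CN(III) from CN(II)=54: (23·54)/(10 + 0.13·54) = 2700/37 ≈ 72.973
S = 1000/(2700/37) − 10 = 100/27 in ≈ 3.704 in
Ia = 0.2S: 0.2·3.704 = 0.741 in (exactly 20/27)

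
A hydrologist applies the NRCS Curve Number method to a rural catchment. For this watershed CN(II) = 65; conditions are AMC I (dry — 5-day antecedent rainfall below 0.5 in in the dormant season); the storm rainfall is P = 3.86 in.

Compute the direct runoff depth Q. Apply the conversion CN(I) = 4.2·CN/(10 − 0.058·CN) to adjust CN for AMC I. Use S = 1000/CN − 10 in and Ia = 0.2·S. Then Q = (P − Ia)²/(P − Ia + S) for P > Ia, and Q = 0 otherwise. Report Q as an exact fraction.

Adjust CN=65 to AMC I: 4.2·65/(10 − 0.058·65) → 273 ÷ (623/100) = 3900/89 ≈ 43.820
Max retention: S = 1000/(3900/89) − 10 = 500/39 in (≈ 12.821 in)
Ia = 0.2·(500/39) = 100/39 in ≈ 2.564 in
P − Ia = 3.860 − 2.564 = 2527/1950 ≈ 1.296 in (> 0, runoff occurs)
Q: (2527/1950)² ÷ (27527/1950) = 6385729/53677650 in (≈ 0.119 in)

Q = 6385729/53677650 in ≈ 0.119 in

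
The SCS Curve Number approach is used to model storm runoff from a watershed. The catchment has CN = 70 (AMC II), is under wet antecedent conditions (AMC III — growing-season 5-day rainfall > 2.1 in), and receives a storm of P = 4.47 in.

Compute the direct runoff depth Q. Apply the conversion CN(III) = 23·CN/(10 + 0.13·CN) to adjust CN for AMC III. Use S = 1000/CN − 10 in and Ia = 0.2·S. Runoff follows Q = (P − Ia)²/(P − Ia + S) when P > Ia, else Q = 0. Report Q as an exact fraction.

Adjust CN=70 to AMC III: 23·70/(10 + 0.13·70) → 1610 ÷ (191/10) = 16100/191 ≈ 84.293
Max retention: S = 1000/(16100/191) − 10 = 300/161 in (≈ 1.863 in)
Ia = 0.2·(300/161) = 60/161 in ≈ 0.373 in
Since P=4.470 > Ia=0.373: effective rainfall P−Ia = 65967/16100 in
Q = (65967/16100)²/((65967/16100) + 300/161) = (4351645089/259210000)/(95967/16100) = 483516121/171674300 in ≈ 2.816 in

Q = 483516121/171674300 in ≈ 2.816 in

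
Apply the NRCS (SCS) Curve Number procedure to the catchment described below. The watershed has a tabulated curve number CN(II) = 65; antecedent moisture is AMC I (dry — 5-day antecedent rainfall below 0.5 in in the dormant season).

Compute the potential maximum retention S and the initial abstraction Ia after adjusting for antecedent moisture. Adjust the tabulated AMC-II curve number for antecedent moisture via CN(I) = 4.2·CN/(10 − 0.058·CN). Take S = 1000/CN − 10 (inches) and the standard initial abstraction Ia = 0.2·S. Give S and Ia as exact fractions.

Dry (AMC I): CN(I) = 4.2·65/(10 − 0.058·65) = 273/(623/100) = 3900/89 ≈ 43.820
S = 1000/(3900/89) − 10 = 500/39 in ≈ 12.821 in
Ia = 0.2S: 0.2·12.821 = 2.564 in (exactly 100/39)

S = 500/39 in ≈ 12.821 in; Ia = 100/39 in ≈ 2.564 in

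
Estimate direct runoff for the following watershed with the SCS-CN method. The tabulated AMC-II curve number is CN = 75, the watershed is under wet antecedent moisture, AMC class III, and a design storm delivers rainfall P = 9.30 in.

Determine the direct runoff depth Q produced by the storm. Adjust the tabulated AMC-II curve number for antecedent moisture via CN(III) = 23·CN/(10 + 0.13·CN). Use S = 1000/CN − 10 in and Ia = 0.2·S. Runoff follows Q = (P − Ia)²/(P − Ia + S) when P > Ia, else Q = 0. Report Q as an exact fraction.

Adjust CN=75 to AMC III: 23·75/(10 + 0.13·75) → 1725 ÷ (79/4) = 6900/79 ≈ 87.342
S = 1000/(6900/79) − 10 = 100/69 in ≈ 1.449 in
Ia = 0.2S: 0.2·1.449 = 0.290 in (exactly 20/69)
P − Ia = 9.300 − 0.290 = 6217/690 ≈ 9.010 in (> 0, runoff occurs)
Q = (6217/690)²/((6217/690) + 100/69) = (38651089/476100)/(7217/690) = 38651089/4979730 in ≈ 7.762 in

Q = 38651089/4979730 in ≈ 7.762 in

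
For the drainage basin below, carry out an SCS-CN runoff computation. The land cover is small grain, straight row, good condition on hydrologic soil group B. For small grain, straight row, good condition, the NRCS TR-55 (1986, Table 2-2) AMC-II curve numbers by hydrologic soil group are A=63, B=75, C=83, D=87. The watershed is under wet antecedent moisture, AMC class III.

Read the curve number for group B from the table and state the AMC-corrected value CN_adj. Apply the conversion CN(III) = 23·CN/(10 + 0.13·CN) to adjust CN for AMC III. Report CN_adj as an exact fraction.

NRCS table: small grain, straight row, good condition, soil group B → CN(II) = 75
CN(III) from CN(II)=75: (23·75)/(10 + 0.13·75) = 6900/79 ≈ 87.342

CN_adj = 6900/79 ≈ 87.342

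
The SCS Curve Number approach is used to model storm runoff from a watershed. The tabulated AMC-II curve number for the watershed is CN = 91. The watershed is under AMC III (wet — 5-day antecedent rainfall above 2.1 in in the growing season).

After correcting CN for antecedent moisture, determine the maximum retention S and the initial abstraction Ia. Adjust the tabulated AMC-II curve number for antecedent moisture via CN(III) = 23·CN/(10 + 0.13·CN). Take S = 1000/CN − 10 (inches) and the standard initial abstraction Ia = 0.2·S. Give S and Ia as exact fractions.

S = 900/2093 in ≈ 0.430 in; Ia = 180/2093 in ≈ 0.086 in

CN(III) from CN(II)=91: (23·91)/(10 + 0.13·91) = 209300/2183 ≈ 95.877
S = 1000/(209300/2183) − 10 = 900/2093 in ≈ 0.430 in
Ia = 0.2S: 0.2·0.430 = 0.086 in (exactly 180/2093)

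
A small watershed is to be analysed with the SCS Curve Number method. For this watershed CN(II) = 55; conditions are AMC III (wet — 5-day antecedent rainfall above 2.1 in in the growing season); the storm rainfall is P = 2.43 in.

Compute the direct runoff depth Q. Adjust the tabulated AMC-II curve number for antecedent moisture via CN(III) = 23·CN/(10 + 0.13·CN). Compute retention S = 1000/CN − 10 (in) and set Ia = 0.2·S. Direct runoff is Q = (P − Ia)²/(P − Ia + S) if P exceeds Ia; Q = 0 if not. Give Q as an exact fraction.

Adjust CN=55 to AMC III: 23·55/(10 + 0.13·55) → 1265 ÷ (343/20) = 25300/343 ≈ 73.761
Max retention: S = 1000/(25300/343) − 10 = 900/253 in (≈ 3.557 in)
Ia = 0.2S: 0.2·3.557 = 0.711 in (exactly 180/253)
P − Ia = 2.430 − 0.711 = 43479/25300 ≈ 1.719 in (> 0, runoff occurs)
Q = (43479/25300)²/((43479/25300) + 900/253) = (1890423441/640090000)/(133479/25300) = 210047049/375224300 in ≈ 0.560 in

Q = 210047049/375224300 in ≈ 0.560 in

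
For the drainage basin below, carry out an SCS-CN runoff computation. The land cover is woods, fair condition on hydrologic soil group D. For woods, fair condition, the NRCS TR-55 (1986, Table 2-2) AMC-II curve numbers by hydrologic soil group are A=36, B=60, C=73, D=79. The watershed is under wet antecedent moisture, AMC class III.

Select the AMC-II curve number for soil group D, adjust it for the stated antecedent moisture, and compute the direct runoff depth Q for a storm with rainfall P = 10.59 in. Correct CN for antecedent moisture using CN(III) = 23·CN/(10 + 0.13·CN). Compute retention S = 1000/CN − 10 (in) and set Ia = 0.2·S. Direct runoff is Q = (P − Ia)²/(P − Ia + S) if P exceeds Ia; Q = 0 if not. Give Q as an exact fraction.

Q = 393632014801/42239253900 in ≈ 9.319 in

NRCS table: woods, fair condition, soil group D → CN(II) = 79
CN(III) from CN(II)=79: (23·79)/(10 + 0.13·79) = 181700/2027 ≈ 89.640
Retention S: 1000/CN − 10 with CN=89.640 → S = 2100/1817 ≈ 1.156 in
Initial abstraction Ia = S/5 = (2100/1817)/5 = 420/1817 ≈ 0.231 in
P − Ia = 10.590 − 0.231 = 1882203/181700 ≈ 10.359 in (> 0, runoff occurs)
Q: (1882203/181700)² ÷ (2092203/181700) = 393632014801/42239253900 in (≈ 9.319 in)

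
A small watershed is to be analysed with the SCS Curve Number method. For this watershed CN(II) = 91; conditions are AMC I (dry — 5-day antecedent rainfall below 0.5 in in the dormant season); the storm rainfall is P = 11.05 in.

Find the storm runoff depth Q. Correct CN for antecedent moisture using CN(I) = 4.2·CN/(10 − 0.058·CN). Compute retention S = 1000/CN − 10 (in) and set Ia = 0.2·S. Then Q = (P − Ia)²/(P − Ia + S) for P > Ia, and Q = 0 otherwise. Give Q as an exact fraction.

Q = 18164839729/2099258980 in ≈ 8.653 in

Dry (AMC I): CN(I) = 4.2·91/(10 − 0.058·91) = (1911/5)/(2361/500) = 63700/787 ≈ 80.940
Max retention: S = 1000/(63700/787) − 10 = 1500/637 in (≈ 2.355 in)
Ia = 0.2·(1500/637) = 300/637 in ≈ 0.471 in
Excess rainfall: 11.050 − 0.471 = 10.579 in; P > Ia so Q > 0
Runoff Q = (P−Ia)²/(P−Ia+S) = (10.579)²/(10.579+2.355) = 18164839729/2099258980 ≈ 8.653 in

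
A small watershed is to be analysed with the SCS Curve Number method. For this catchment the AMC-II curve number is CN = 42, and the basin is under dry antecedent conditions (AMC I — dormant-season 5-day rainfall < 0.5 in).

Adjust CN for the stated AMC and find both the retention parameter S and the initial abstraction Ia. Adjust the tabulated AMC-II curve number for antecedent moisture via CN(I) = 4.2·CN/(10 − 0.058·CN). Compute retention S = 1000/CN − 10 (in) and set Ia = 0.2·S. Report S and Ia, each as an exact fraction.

S = 14500/441 in ≈ 32.880 in; Ia = 2900/441 in ≈ 6.576 in

CN(I) from CN(II)=42: (4.2·42)/(10 − 0.058·42) = 44100/1891 ≈ 23.321
Max retention: S = 1000/(44100/1891) − 10 = 14500/441 in (≈ 32.880 in)
Ia = 0.2S: 0.2·32.880 = 6.576 in (exactly 2900/441)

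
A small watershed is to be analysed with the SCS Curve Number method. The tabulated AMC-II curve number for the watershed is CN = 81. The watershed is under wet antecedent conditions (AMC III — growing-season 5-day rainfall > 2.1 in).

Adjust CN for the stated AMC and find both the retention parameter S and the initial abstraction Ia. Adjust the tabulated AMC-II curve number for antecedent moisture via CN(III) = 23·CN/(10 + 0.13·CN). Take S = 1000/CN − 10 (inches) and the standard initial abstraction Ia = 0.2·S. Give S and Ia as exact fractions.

S = 1900/1863 in ≈ 1.020 in; Ia = 380/1863 in ≈ 0.204 in

Wet (AMC III): CN(III) = 23·81/(10 + 0.13·81) = 1863/(2053/100) = 186300/2053 ≈ 90.745
Retention S: 1000/CN − 10 with CN=90.745 → S = 1900/1863 ≈ 1.020 in
Initial abstraction Ia = S/5 = (1900/1863)/5 = 380/1863 ≈ 0.204 in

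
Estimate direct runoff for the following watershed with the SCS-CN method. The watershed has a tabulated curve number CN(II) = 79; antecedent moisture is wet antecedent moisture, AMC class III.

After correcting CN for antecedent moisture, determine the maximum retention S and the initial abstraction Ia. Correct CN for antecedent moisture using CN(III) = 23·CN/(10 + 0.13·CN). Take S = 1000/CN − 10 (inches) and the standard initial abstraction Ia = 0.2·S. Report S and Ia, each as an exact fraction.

Adjust CN=79 to AMC III: 23·79/(10 + 0.13·79) → 1817 ÷ (2027/100) = 181700/2027 ≈ 89.640
S = 1000/(181700/2027) − 10 = 2100/1817 in ≈ 1.156 in
Ia = 0.2·(2100/1817) = 420/1817 in ≈ 0.231 in

S = 2100/1817 in ≈ 1.156 in; Ia = 420/1817 in ≈ 0.231 in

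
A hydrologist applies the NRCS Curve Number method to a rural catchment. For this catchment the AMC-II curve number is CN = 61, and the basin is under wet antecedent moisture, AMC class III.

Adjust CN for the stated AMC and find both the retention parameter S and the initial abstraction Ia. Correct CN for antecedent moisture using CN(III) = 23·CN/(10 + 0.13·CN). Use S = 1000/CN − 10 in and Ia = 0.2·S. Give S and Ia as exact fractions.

Wet (AMC III): CN(III) = 23·61/(10 + 0.13·61) = 1403/(1793/100) = 140300/1793 ≈ 78.249
Retention S: 1000/CN − 10 with CN=78.249 → S = 3900/1403 ≈ 2.780 in
Ia = 0.2S: 0.2·2.780 = 0.556 in (exactly 780/1403)

S = 3900/1403 in ≈ 2.780 in; Ia = 780/1403 in ≈ 0.556 in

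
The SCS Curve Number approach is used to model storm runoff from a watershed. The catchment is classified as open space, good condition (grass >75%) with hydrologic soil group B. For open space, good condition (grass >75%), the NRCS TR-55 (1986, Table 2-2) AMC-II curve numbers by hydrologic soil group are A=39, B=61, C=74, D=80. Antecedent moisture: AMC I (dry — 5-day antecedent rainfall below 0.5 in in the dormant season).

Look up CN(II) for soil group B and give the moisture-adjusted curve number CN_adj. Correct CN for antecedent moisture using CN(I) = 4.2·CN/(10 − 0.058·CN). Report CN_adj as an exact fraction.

NRCS table: open space, good condition (grass >75%), soil group B → CN(II) = 61
CN(I) from CN(II)=61: (4.2·61)/(10 − 0.058·61) = 42700/1077 ≈ 39.647

CN_adj = 42700/1077 ≈ 39.647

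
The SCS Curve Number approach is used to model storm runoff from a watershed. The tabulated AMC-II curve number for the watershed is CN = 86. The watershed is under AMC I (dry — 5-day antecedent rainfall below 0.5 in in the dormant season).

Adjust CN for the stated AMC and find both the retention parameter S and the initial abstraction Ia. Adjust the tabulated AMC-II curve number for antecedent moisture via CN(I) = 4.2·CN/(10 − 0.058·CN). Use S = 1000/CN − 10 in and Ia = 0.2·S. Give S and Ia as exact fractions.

CN(I) from CN(II)=86: (4.2·86)/(10 − 0.058·86) = 12900/179 ≈ 72.067
S = 1000/(12900/179) − 10 = 500/129 in ≈ 3.876 in
Initial abstraction Ia = S/5 = (500/129)/5 = 100/129 ≈ 0.775 in

S = 500/129 in ≈ 3.876 in; Ia = 100/129 in ≈ 0.775 in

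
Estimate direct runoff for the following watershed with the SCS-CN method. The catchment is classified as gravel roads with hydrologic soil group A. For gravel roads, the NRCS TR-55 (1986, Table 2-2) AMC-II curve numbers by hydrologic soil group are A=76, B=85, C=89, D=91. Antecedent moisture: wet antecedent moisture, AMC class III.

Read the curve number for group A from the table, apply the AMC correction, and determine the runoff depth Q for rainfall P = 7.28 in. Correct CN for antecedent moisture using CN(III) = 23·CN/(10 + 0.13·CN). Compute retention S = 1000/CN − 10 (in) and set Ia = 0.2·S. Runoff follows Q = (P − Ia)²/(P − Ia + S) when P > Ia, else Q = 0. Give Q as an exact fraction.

Q = 2928726578/500004475 in ≈ 5.857 in

NRCS table: gravel roads, soil group A → CN(II) = 76
CN(III) from CN(II)=76: (23·76)/(10 + 0.13·76) = 43700/497 ≈ 87.928
S = 1000/(43700/497) − 10 = 600/437 in ≈ 1.373 in
Ia = 0.2·(600/437) = 120/437 in ≈ 0.275 in
Since P=7.280 > Ia=0.275: effective rainfall P−Ia = 76534/10925 in
Runoff Q = (P−Ia)²/(P−Ia+S) = (7.005)²/(7.005+1.373) = 2928726578/500004475 ≈ 5.857 in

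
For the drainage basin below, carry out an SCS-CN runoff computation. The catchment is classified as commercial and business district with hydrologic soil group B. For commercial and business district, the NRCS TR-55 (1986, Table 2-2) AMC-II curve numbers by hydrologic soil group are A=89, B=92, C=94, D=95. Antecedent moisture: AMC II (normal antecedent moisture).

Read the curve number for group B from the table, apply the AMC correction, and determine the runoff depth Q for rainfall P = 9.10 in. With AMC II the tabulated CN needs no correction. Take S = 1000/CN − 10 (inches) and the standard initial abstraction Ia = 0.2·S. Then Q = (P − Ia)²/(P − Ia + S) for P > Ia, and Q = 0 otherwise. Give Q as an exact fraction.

Q = 4214809/518190 in ≈ 8.134 in

NRCS table: commercial and business district, soil group B → CN(II) = 92
Average conditions: CN = 92 (no AMC adjustment).
Retention S: 1000/CN − 10 with CN=92.000 → S = 20/23 ≈ 0.870 in
Initial abstraction Ia = S/5 = (20/23)/5 = 4/23 ≈ 0.174 in
P − Ia = 9.100 − 0.174 = 2053/230 ≈ 8.926 in (> 0, runoff occurs)
Q = (2053/230)²/((2053/230) + 20/23) = (4214809/52900)/(2253/230) = 4214809/518190 in ≈ 8.134 in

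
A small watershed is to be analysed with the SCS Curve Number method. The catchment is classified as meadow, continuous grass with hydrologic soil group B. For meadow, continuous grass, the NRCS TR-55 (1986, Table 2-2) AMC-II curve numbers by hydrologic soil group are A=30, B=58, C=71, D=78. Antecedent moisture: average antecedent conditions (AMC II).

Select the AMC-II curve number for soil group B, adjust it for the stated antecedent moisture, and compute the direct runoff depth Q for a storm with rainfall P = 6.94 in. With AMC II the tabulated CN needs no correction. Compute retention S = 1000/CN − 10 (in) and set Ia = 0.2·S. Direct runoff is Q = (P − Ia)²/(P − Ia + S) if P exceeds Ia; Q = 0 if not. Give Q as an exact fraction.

NRCS table: meadow, continuous grass, soil group B → CN(II) = 58
Average conditions: CN = 58 (no AMC adjustment).
Retention S: 1000/CN − 10 with CN=58.000 → S = 210/29 ≈ 7.241 in
Initial abstraction Ia = S/5 = (210/29)/5 = 42/29 ≈ 1.448 in
Excess rainfall: 6.940 − 1.448 = 5.492 in; P > Ia so Q > 0
Q = (7963/1450)²/((7963/1450) + 210/29) = (63409369/2102500)/(18463/1450) = 63409369/26771350 in ≈ 2.369 in

Q = 63409369/26771350 in ≈ 2.369 in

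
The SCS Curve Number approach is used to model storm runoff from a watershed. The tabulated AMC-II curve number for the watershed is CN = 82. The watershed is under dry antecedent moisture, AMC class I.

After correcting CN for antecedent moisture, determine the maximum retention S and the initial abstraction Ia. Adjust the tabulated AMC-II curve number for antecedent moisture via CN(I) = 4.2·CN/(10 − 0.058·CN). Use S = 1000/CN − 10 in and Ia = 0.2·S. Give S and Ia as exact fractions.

S = 1500/287 in ≈ 5.226 in; Ia = 300/287 in ≈ 1.045 in

CN(I) from CN(II)=82: (4.2·82)/(10 − 0.058·82) = 28700/437 ≈ 65.675
Retention S: 1000/CN − 10 with CN=65.675 → S = 1500/287 ≈ 5.226 in
Initial abstraction Ia = S/5 = (1500/287)/5 = 300/287 ≈ 1.045 in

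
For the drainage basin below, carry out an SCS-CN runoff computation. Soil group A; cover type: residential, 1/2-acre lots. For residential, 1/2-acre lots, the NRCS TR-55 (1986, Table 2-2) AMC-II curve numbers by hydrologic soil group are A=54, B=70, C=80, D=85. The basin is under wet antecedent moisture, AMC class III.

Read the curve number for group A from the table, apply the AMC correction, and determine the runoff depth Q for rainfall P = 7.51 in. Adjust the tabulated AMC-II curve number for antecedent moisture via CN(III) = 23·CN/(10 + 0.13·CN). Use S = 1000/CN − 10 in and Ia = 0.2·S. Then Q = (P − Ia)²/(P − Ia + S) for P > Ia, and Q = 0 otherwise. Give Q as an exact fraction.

NRCS table: residential, 1/2-acre lots, soil group A → CN(II) = 54
Adjust CN=54 to AMC III: 23·54/(10 + 0.13·54) → 1242 ÷ (851/50) = 2700/37 ≈ 72.973
S = 1000/(2700/37) − 10 = 100/27 in ≈ 3.704 in
Ia = 0.2S: 0.2·3.704 = 0.741 in (exactly 20/27)
P − Ia = 7.510 − 0.741 = 18277/2700 ≈ 6.769 in (> 0, runoff occurs)
Q = (18277/2700)²/((18277/2700) + 100/27) = (334048729/7290000)/(28277/2700) = 334048729/76347900 in ≈ 4.375 in

Q = 334048729/76347900 in ≈ 4.375 in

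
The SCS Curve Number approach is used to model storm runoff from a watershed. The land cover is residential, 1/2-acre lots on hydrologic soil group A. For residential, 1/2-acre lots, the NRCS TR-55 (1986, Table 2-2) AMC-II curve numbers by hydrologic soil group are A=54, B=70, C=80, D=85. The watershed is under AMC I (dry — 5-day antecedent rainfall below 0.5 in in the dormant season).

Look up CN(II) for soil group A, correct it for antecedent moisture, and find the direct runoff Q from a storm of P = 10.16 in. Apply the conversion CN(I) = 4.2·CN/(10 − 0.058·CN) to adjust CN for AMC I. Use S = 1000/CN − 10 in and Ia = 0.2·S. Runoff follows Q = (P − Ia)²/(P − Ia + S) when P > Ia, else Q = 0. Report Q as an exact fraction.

NRCS table: residential, 1/2-acre lots, soil group A → CN(II) = 54
Dry (AMC I): CN(I) = 4.2·54/(10 − 0.058·54) = (1134/5)/(1717/250) = 56700/1717 ≈ 33.023
Retention S: 1000/CN − 10 with CN=33.023 → S = 11500/567 ≈ 20.282 in
Ia = 0.2S: 0.2·20.282 = 4.056 in (exactly 2300/567)
Since P=10.160 > Ia=4.056: effective rainfall P−Ia = 86518/14175 in
Q: (86518/14175)² ÷ (374018/14175) = 3742682162/2650852575 in (≈ 1.412 in)

Q = 3742682162/2650852575 in ≈ 1.412 in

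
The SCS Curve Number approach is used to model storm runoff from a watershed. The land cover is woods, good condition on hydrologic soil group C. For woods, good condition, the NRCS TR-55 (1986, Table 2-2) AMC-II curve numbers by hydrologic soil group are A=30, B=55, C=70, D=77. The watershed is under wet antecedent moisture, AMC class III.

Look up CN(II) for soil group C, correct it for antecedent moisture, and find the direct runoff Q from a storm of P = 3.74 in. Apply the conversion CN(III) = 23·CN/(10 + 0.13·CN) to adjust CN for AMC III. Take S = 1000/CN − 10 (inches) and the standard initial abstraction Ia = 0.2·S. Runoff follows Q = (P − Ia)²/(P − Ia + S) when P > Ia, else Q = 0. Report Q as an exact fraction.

Q = 734789449/338961350 in ≈ 2.168 in

NRCS table: woods, good condition, soil group C → CN(II) = 70
Adjust CN=70 to AMC III: 23·70/(10 + 0.13·70) → 1610 ÷ (191/10) = 16100/191 ≈ 84.293
S = 1000/(16100/191) − 10 = 300/161 in ≈ 1.863 in
Initial abstraction Ia = S/5 = (300/161)/5 = 60/161 ≈ 0.373 in
Excess rainfall: 3.740 − 0.373 = 3.367 in; P > Ia so Q > 0
Q: (27107/8050)² ÷ (42107/8050) = 734789449/338961350 in (≈ 2.168 in)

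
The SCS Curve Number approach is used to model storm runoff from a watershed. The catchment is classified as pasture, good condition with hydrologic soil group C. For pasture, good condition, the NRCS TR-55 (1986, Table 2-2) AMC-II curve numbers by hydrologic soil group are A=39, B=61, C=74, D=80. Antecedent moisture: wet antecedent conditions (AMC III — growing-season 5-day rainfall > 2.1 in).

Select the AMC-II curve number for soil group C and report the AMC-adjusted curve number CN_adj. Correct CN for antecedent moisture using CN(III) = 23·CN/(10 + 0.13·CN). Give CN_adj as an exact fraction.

NRCS table: pasture, good condition, soil group C → CN(II) = 74
CN(III) from CN(II)=74: (23·74)/(10 + 0.13·74) = 85100/981 ≈ 86.748

CN_adj = 85100/981 ≈ 86.748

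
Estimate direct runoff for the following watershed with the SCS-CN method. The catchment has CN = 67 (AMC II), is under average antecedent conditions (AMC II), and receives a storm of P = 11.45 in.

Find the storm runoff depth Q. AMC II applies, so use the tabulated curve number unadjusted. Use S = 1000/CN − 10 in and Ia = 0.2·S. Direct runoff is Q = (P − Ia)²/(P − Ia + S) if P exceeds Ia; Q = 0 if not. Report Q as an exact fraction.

CN(II) = 67; AMC II needs no correction.
Retention S: 1000/CN − 10 with CN=67.000 → S = 330/67 ≈ 4.925 in
Initial abstraction Ia = S/5 = (330/67)/5 = 66/67 ≈ 0.985 in
Since P=11.450 > Ia=0.985: effective rainfall P−Ia = 14023/1340 in
Runoff Q = (P−Ia)²/(P−Ia+S) = (10.465)²/(10.465+4.925) = 196644529/27634820 ≈ 7.116 in

Q = 196644529/27634820 in ≈ 7.116 in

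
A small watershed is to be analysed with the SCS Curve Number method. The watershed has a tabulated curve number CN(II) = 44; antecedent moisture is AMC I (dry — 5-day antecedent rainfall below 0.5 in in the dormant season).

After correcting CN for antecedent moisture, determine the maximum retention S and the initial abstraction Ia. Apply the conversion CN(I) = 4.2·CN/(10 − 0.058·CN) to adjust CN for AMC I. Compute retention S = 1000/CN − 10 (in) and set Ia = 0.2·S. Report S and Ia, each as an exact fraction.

S = 1000/33 in ≈ 30.303 in; Ia = 200/33 in ≈ 6.061 in

Adjust CN=44 to AMC I: 4.2·44/(10 − 0.058·44) → (924/5) ÷ (931/125) = 3300/133 ≈ 24.812
S = 1000/(3300/133) − 10 = 1000/33 in ≈ 30.303 in
Initial abstraction Ia = S/5 = (1000/33)/5 = 200/33 ≈ 6.061 in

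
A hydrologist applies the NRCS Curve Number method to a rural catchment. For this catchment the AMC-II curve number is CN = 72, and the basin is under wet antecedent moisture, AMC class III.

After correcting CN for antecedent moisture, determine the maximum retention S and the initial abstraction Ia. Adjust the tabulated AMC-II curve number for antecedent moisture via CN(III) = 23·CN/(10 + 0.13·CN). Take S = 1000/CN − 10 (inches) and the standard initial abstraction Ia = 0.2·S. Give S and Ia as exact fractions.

Adjust CN=72 to AMC III: 23·72/(10 + 0.13·72) → 1656 ÷ (484/25) = 10350/121 ≈ 85.537
Max retention: S = 1000/(10350/121) − 10 = 350/207 in (≈ 1.691 in)
Initial abstraction Ia = S/5 = (350/207)/5 = 70/207 ≈ 0.338 in

S = 350/207 in ≈ 1.691 in; Ia = 70/207 in ≈ 0.338 in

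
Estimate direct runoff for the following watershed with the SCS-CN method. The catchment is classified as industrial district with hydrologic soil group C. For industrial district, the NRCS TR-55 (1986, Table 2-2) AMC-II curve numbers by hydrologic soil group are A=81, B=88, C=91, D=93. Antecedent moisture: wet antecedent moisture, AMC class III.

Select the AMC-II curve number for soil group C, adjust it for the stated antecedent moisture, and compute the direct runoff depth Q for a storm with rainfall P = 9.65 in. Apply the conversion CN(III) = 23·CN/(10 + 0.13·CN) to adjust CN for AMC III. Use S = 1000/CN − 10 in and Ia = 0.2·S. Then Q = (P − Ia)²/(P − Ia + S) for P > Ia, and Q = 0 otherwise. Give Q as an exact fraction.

Q = 160279321801/17512089140 in ≈ 9.152 in

NRCS table: industrial district, soil group C → CN(II) = 91
Wet (AMC III): CN(III) = 23·91/(10 + 0.13·91) = 2093/(2183/100) = 209300/2183 ≈ 95.877
Max retention: S = 1000/(209300/2183) − 10 = 900/2093 in (≈ 0.430 in)
Ia = 0.2·(900/2093) = 180/2093 in ≈ 0.086 in
P − Ia = 9.650 − 0.086 = 400349/41860 ≈ 9.564 in (> 0, runoff occurs)
Runoff Q = (P−Ia)²/(P−Ia+S) = (9.564)²/(9.564+0.430) = 160279321801/17512089140 ≈ 9.152 in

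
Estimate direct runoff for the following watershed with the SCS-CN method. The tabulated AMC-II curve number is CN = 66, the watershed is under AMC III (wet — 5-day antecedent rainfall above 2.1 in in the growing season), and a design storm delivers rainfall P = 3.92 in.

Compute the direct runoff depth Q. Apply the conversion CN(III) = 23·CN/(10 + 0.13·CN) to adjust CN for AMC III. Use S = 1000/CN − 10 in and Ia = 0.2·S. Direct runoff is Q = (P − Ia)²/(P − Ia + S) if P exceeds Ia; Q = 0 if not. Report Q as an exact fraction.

Q = 2170218962/1028274225 in ≈ 2.111 in

CN(III) from CN(II)=66: (23·66)/(10 + 0.13·66) = 75900/929 ≈ 81.701
Max retention: S = 1000/(75900/929) − 10 = 1700/759 in (≈ 2.240 in)
Ia = 0.2·(1700/759) = 340/759 in ≈ 0.448 in
P − Ia = 3.920 − 0.448 = 65882/18975 ≈ 3.472 in (> 0, runoff occurs)
Q = (65882/18975)²/((65882/18975) + 1700/759) = (4340437924/360050625)/(108382/18975) = 2170218962/1028274225 in ≈ 2.111 in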